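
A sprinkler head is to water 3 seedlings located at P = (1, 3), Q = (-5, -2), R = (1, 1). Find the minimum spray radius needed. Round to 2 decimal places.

3.91

Side lengths²: PQ² = 61, PR² = 4, QR² = 45.
Since PQ² = 61 ≥ 45 + 4 = 49, the angle opposite PQ is not acute, so the smallest enclosing circle has PQ as diameter.
Centre = midpoint of PQ = (-2, 0.5), r² = 61/4 = 15.25.
r = √(15.25) ≈ 3.91.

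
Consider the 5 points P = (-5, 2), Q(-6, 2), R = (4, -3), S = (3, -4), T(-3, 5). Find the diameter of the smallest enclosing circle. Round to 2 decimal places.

11.21

By Welzl's lemma the MEC is supported by two points (diametrically opposite) or three points (on a circumcircle).
The minimum enclosing circle is determined by three boundary points: Q, R, T.
Their circumcentre is (-5/6, -1/6) with r² = 565/18.
The farthest remaining point S is at distance² 529/18 ≤ 565/18.
Diameter = 2r = 2√(565/18) ≈ 11.21.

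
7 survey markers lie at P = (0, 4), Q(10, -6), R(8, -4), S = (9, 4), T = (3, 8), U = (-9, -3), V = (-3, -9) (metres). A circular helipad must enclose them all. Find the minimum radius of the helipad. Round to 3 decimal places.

By Welzl's lemma the MEC is supported by two points (diametrically opposite) or three points (on a circumcircle).
The minimum enclosing circle is determined by three boundary points: Q, T, U.
Their circumcentre is (13/14, -25/14) with r² = 9805/98.
The farthest remaining point S is at distance² 9665/98 ≤ 9805/98.
r = √(9805/98) ≈ 10.003.

10.003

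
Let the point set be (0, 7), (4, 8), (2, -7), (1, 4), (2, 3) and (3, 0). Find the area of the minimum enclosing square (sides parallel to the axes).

225

The bounding box has width 4 and height 15.
An axis-aligned square enclosing the set must have side ≥ max(width, height).
So the minimum side is max(4, 15) = 15.
Area = 15² = 225.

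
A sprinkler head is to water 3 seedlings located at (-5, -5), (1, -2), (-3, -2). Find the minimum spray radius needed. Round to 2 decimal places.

Call the three points A, B, C in the order given.
Side lengths²: AB² = 45, AC² = 13, BC² = 16.
Since AB² = 45 ≥ 16 + 13 = 29, the angle opposite AB is not acute, so the smallest enclosing circle has AB as diameter.
Centre = midpoint of AB = (-2, -3.5), r² = 45/4 = 11.25.
r = √(11.25) ≈ 3.35.

3.35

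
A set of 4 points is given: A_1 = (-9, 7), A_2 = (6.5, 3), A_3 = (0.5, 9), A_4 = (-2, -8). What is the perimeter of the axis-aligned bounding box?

Width = max x − min x = 6.5 − (-9) = 15.5.
Height = max y − min y = 9 − (-8) = 17.
Perimeter = 2(15.5 + 17) = 65.

65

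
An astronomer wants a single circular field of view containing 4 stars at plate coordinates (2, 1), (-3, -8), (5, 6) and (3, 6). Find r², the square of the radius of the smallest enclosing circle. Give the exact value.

65

A smallest enclosing disk is always determined by at most three of the input points on its boundary.
The farthest pair is (-3, -8)–(5, 6) with squared distance 260. The circle on this segment as diameter has centre (1, -1) and r² = 260/4 = 65.
Check (2, 1): distance² to centre = 5 ≤ 65, so it lies inside.
All remaining points lie in this disk, and no smaller disk contains both endpoints, so this is the minimum enclosing circle.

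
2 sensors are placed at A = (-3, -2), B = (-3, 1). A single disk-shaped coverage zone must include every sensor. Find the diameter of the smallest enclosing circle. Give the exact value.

3

The smallest circle enclosing two points has them as diameter endpoints.
Centre = midpoint = (-3, -0.5); r² = |AB|²/4 = 9/4 = 2.25.
Diameter = 2r = 2√(2.25) = 3.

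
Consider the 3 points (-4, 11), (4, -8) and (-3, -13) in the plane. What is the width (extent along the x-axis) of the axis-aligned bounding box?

8

max x = 4, min x = -4, so width = 8.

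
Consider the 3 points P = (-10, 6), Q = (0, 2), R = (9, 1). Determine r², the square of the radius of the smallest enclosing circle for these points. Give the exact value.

96.5

Side lengths²: PQ² = 116, PR² = 386, QR² = 82.
Since PR² = 386 ≥ 116 + 82 = 198, the angle opposite PR is not acute, so the smallest enclosing circle has PR as diameter.
Centre = midpoint of PR = (-0.5, 3.5), r² = 386/4 = 96.5.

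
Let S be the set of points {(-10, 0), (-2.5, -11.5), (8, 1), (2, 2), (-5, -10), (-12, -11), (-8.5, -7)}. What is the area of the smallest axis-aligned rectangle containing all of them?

270

x ranges over [-12, 8], width 20.
y ranges over [-11.5, 2], height 13.5.
Area = 20 × 13.5 = 270.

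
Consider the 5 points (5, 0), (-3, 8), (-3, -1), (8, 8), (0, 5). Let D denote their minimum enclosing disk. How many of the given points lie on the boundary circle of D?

The farthest pair is (-3, -1)–(8, 8) with squared distance 202. The circle on this segment as diameter has centre (2.5, 3.5) and r² = 202/4 = 50.5.
Check (5, 0): distance² to centre = 18.5 ≤ 50.5, so it lies inside.
All remaining points lie in this disk, and no smaller disk contains both endpoints, so this is the minimum enclosing circle.
The points at distance exactly r from the centre are (-3, 8), (-3, -1), (8, 8) — 3 points.

3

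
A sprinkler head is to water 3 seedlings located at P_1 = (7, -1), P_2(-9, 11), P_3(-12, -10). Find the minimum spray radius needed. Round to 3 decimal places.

Side lengths²: P_1P_2² = 400, P_1P_3² = 442, P_2P_3² = 450.
Since P_2P_3² = 450 < 442 + 400 = 842, the triangle is acute, so the smallest enclosing circle is the circumcircle.
Circumcentre = (-154/31, -9/31), r² = 138125/961.
r = √(138125/961) ≈ 11.989.

11.989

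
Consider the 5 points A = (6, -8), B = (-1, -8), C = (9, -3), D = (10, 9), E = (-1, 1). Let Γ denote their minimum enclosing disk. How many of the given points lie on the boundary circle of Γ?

2

By Welzl's lemma the MEC is supported by two points (diametrically opposite) or three points (on a circumcircle).
The farthest pair is B–D with squared distance 410. The circle on this segment as diameter has centre (4.5, 0.5) and r² = 410/4 = 102.5.
Check A: distance² to centre = 74.5 ≤ 102.5, so it lies inside.
All remaining points lie in this disk, and no smaller disk contains both endpoints, so this is the minimum enclosing circle.
The points at distance exactly r from the centre are B, D — 2 points.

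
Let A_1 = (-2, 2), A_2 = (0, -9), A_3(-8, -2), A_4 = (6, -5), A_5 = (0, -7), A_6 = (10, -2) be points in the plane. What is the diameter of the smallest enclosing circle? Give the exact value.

18

A smallest enclosing disk is always determined by at most three of the input points on its boundary.
The farthest pair is A_3–A_6 with squared distance 324. The circle on this segment as diameter has centre (1, -2) and r² = 324/4 = 81.
Check A_1: distance² to centre = 25 ≤ 81, so it lies inside.
All remaining points lie in this disk, and no smaller disk contains both endpoints, so this is the minimum enclosing circle.
Diameter = 2r = 2√81 = 18.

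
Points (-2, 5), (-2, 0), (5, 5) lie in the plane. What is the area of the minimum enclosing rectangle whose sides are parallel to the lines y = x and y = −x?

42

In coordinates u = x + y, v = x − y the rectangle is axis-aligned; the map (x,y)→(u,v) scales areas by 2.
u-values: 3, -2, 10; range = 10 − (-2) = 12.
v-values: -7, -2, 0; range = 0 − (-7) = 7.
Area = (12 × 7) / 2 = 42.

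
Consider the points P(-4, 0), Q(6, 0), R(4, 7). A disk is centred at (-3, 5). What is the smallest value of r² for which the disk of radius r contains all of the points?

The required radius is the distance from (-3, 5) to the farthest point.
Squared distances: 26, 106, 53.
Maximum is 106, attained at Q.

106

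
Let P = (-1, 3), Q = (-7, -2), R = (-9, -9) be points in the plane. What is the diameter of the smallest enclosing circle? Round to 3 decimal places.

Side lengths²: PQ² = 61, PR² = 208, QR² = 53.
Since PR² = 208 ≥ 61 + 53 = 114, the angle opposite PR is not acute, so the smallest enclosing circle has PR as diameter.
Centre = midpoint of PR = (-5, -3), r² = 208/4 = 52.
Diameter = 2r = 2√52 ≈ 14.422.

14.422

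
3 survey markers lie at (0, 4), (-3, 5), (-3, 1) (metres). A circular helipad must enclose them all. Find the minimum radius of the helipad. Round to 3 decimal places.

Call the three points A, B, C in the order given.
Side lengths²: AB² = 10, AC² = 18, BC² = 16.
Since AC² = 18 < 16 + 10 = 26, the triangle is acute, so the smallest enclosing circle is the circumcircle.
Circumcentre = (-2, 3), r² = 5.
r = √5 ≈ 2.236.

2.236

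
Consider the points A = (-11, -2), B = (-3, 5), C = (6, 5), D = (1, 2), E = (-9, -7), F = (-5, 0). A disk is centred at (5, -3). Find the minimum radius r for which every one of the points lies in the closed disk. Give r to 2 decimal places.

The required radius is the distance from (5, -3) to the farthest point.
Squared distances: 257, 128, 65, 41, 212, 109.
Maximum is 257, attained at A.
r = √257 ≈ 16.03.

16.03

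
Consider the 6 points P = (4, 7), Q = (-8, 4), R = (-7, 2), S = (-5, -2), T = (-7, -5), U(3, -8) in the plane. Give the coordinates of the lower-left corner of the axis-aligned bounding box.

(-8, -8)

x-range [-8, 4], y-range [-8, 7].
The lower-left corner is (-8, -8).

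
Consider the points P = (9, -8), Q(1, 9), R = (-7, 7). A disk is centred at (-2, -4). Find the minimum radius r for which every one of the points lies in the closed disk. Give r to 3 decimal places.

13.342

The required radius is the distance from (-2, -4) to the farthest point.
Squared distances: 137, 178, 146.
Maximum is 178, attained at Q.
r = √178 ≈ 13.342.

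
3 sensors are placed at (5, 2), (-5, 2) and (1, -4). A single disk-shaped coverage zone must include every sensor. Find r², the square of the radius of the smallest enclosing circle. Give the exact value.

26

Call the three points A, B, C in the order given.
Side lengths²: AB² = 100, AC² = 52, BC² = 72.
Since AB² = 100 < 72 + 52 = 124, the triangle is acute, so the smallest enclosing circle is the circumcircle.
Circumcentre = (0, 1), r² = 26.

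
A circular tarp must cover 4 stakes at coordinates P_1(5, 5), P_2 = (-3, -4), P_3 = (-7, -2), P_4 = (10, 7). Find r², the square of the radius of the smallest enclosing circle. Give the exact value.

92.5

The farthest pair is P_3–P_4 with squared distance 370. The circle on this segment as diameter has centre (1.5, 2.5) and r² = 370/4 = 92.5.
Check P_1: distance² to centre = 18.5 ≤ 92.5, so it lies inside.
All remaining points lie in this disk, and no smaller disk contains both endpoints, so this is the minimum enclosing circle.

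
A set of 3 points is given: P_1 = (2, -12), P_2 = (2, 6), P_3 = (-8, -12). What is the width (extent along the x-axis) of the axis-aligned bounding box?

max x = 2, min x = -8, so width = 10.

10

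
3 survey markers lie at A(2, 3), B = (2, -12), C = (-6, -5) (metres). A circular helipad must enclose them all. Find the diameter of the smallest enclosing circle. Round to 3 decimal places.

Side lengths²: AB² = 225, AC² = 128, BC² = 113.
Since AB² = 225 < 128 + 113 = 241, the triangle is acute, so the smallest enclosing circle is the circumcircle.
Circumcentre = (1.5, -4.5), r² = 56.5.
Diameter = 2r = 2√(56.5) ≈ 15.033.

15.033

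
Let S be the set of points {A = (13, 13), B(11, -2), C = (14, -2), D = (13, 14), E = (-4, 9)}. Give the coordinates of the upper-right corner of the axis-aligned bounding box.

x-range [-4, 14], y-range [-2, 14].
The upper-right corner is (14, 14).

(14, 14)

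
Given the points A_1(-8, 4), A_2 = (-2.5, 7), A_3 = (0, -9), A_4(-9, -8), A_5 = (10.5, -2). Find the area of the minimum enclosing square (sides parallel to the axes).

The bounding box has width 19.5 and height 16.
An axis-aligned square enclosing the set must have side ≥ max(width, height).
So the minimum side is max(19.5, 16) = 19.5.
Area = 19.5² = 380.25.

380.25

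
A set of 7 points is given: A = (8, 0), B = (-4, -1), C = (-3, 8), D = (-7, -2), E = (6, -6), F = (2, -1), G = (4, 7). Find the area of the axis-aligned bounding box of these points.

x ranges over [-7, 8], width 15.
y ranges over [-6, 8], height 14.
Area = 15 × 14 = 210.

210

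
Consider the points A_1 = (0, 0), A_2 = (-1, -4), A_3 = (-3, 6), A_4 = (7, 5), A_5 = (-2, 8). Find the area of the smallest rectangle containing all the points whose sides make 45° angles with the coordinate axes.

In coordinates u = x + y, v = x − y the rectangle is axis-aligned; the map (x,y)→(u,v) scales areas by 2.
u-values: 0, -5, 3, 12, 6; range = 12 − (-5) = 17.
v-values: 0, 3, -9, 2, -10; range = 3 − (-10) = 13.
Area = (17 × 13) / 2 = 110.5.

110.5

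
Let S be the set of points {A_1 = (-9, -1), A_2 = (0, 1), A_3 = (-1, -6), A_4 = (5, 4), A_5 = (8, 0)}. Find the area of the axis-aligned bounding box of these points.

170

x ranges over [-9, 8], width 17.
y ranges over [-6, 4], height 10.
Area = 17 × 10 = 170.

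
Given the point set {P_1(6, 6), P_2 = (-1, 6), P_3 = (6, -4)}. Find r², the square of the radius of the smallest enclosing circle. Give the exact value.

Side lengths²: P_1P_2² = 49, P_1P_3² = 100, P_2P_3² = 149.
Since P_2P_3² = 149 ≥ 100 + 49 = 149, the angle opposite P_2P_3 is not acute, so the smallest enclosing circle has P_2P_3 as diameter.
Centre = midpoint of P_2P_3 = (2.5, 1), r² = 149/4 = 37.25.

37.25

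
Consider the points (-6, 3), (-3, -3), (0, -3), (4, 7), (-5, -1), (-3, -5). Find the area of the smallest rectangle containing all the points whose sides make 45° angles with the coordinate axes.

114

In coordinates u = x + y, v = x − y the rectangle is axis-aligned; the map (x,y)→(u,v) scales areas by 2.
u-values: -3, -6, -3, 11, -6, -8; range = 11 − (-8) = 19.
v-values: -9, 0, 3, -3, -4, 2; range = 3 − (-9) = 12.
Area = (19 × 12) / 2 = 114.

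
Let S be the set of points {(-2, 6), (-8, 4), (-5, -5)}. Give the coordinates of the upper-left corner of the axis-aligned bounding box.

(-8, 6)

x-range [-8, -2], y-range [-5, 6].
The upper-left corner is (-8, 6).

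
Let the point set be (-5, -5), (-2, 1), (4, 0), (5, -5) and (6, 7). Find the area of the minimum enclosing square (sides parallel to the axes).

144

The bounding box has width 11 and height 12.
An axis-aligned square enclosing the set must have side ≥ max(width, height).
So the minimum side is max(11, 12) = 12.
Area = 12² = 144.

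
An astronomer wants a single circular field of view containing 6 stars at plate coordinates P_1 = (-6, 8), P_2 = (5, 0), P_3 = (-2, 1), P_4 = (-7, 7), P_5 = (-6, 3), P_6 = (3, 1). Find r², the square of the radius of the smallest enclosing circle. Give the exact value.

48.25

The farthest pair is P_2–P_4 with squared distance 193. The circle on this segment as diameter has centre (-1, 3.5) and r² = 193/4 = 48.25.
Check P_1: distance² to centre = 45.25 ≤ 48.25, so it lies inside.
All remaining points lie in this disk, and no smaller disk contains both endpoints, so this is the minimum enclosing circle.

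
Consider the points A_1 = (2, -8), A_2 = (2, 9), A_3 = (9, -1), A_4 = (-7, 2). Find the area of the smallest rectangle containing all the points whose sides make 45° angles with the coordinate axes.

In coordinates u = x + y, v = x − y the rectangle is axis-aligned; the map (x,y)→(u,v) scales areas by 2.
u-values: -6, 11, 8, -5; range = 11 − (-6) = 17.
v-values: 10, -7, 10, -9; range = 10 − (-9) = 19.
Area = (17 × 19) / 2 = 161.5.

161.5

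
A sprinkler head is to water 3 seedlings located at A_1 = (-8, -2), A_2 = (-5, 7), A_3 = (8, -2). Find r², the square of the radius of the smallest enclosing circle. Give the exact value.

Side lengths²: A_1A_2² = 90, A_1A_3² = 256, A_2A_3² = 250.
Since A_1A_3² = 256 < 250 + 90 = 340, the triangle is acute, so the smallest enclosing circle is the circumcircle.
Circumcentre = (0, 1/3), r² = 625/9.

625/9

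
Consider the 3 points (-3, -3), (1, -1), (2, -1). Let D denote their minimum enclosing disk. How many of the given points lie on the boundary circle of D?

Call the three points A, B, C in the order given.
Side lengths²: AB² = 20, AC² = 29, BC² = 1.
Since AC² = 29 ≥ 20 + 1 = 21, the angle opposite AC is not acute, so the smallest enclosing circle has AC as diameter.
Centre = midpoint of AC = (-0.5, -2), r² = 29/4 = 7.25.
The points at distance exactly r from the centre are (-3, -3), (2, -1) — 2 points.

2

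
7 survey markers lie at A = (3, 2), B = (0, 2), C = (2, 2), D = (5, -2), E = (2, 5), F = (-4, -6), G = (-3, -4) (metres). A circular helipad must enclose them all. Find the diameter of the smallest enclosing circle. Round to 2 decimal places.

A smallest enclosing disk is always determined by at most three of the input points on its boundary.
The farthest pair is E–F with squared distance 157. The circle on this segment as diameter has centre (-1, -0.5) and r² = 157/4 = 39.25.
Check A: distance² to centre = 22.25 ≤ 39.25, so it lies inside.
All remaining points lie in this disk, and no smaller disk contains both endpoints, so this is the minimum enclosing circle.
Diameter = 2r = 2√(39.25) ≈ 12.53.

12.53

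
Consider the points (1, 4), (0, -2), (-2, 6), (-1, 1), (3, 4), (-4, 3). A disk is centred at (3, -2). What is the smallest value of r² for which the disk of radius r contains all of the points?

The required radius is the distance from (3, -2) to the farthest point.
Squared distances: 40, 9, 89, 25, 36, 74.
Maximum is 89, attained at (-2, 6).

89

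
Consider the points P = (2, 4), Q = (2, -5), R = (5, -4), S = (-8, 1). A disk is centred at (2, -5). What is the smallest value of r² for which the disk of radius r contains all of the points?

The required radius is the distance from (2, -5) to the farthest point.
Squared distances: 81, 0, 10, 136.
Maximum is 136, attained at S.

136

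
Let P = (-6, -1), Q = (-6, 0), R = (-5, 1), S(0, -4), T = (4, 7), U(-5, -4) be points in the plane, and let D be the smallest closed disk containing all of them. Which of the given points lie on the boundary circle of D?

By Welzl's lemma the MEC is supported by two points (diametrically opposite) or three points (on a circumcircle).
The farthest pair is T–U with squared distance 202. The circle on this segment as diameter has centre (-0.5, 1.5) and r² = 202/4 = 50.5.
Check P: distance² to centre = 36.5 ≤ 50.5, so it lies inside.
All remaining points lie in this disk, and no smaller disk contains both endpoints, so this is the minimum enclosing circle.
The points at distance exactly r from the centre are T, U — 2 points.

T, U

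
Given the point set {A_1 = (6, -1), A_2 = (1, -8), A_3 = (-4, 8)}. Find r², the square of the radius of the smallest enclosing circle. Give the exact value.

70.25

Side lengths²: A_1A_2² = 74, A_1A_3² = 181, A_2A_3² = 281.
Since A_2A_3² = 281 ≥ 181 + 74 = 255, the angle opposite A_2A_3 is not acute, so the smallest enclosing circle has A_2A_3 as diameter.
Centre = midpoint of A_2A_3 = (-1.5, 0), r² = 281/4 = 70.25.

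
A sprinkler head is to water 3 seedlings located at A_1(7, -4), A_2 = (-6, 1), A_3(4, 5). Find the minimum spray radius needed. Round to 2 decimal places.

6.98

Side lengths²: A_1A_2² = 194, A_1A_3² = 90, A_2A_3² = 116.
Since A_1A_2² = 194 < 116 + 90 = 206, the triangle is acute, so the smallest enclosing circle is the circumcircle.
Circumcentre = (11/17, -19/17), r² = 14065/289.
r = √(14065/289) ≈ 6.98.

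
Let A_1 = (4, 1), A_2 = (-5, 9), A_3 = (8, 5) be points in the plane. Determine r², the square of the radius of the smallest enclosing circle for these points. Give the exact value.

Side lengths²: A_1A_2² = 145, A_1A_3² = 32, A_2A_3² = 185.
Since A_2A_3² = 185 ≥ 145 + 32 = 177, the angle opposite A_2A_3 is not acute, so the smallest enclosing circle has A_2A_3 as diameter.
Centre = midpoint of A_2A_3 = (1.5, 7), r² = 185/4 = 46.25.

46.25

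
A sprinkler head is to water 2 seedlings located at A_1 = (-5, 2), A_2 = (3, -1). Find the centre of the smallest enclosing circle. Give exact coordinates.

The smallest circle enclosing two points has them as diameter endpoints.
Centre = midpoint = (-1, 0.5); r² = |A_1A_2|²/4 = 73/4 = 18.25.
Centre = (-1, 0.5).

(-1, 0.5)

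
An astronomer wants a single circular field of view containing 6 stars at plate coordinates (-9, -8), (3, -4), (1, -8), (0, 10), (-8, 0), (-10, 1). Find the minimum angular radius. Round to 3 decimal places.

The minimum enclosing circle is determined by three boundary points: (-9, -8), (1, -8), (0, 10).
Their circumcentre is (-4, 0.75) with r² = 101.5625.
The farthest remaining point (3, -4) is at distance² 71.5625 ≤ 101.5625.
r = √(101.5625) ≈ 10.078.

10.078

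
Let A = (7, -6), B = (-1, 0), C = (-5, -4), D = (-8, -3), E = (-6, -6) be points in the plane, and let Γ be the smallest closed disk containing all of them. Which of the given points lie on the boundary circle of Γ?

The minimum enclosing circle of a finite set is fixed by two of the points (as a diameter) or three (as a circumcircle).
The farthest pair is A–D with squared distance 234. The circle on this segment as diameter has centre (-0.5, -4.5) and r² = 234/4 = 58.5.
Check B: distance² to centre = 20.5 ≤ 58.5, so it lies inside.
All remaining points lie in this disk, and no smaller disk contains both endpoints, so this is the minimum enclosing circle.
The points at distance exactly r from the centre are A, D — 2 points.

A, D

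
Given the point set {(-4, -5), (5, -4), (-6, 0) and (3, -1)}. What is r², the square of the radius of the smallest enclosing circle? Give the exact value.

34.25

The minimum enclosing circle of a finite set is fixed by two of the points (as a diameter) or three (as a circumcircle).
The farthest pair is (5, -4)–(-6, 0) with squared distance 137. The circle on this segment as diameter has centre (-0.5, -2) and r² = 137/4 = 34.25.
Check (-4, -5): distance² to centre = 21.25 ≤ 34.25, so it lies inside.
All remaining points lie in this disk, and no smaller disk contains both endpoints, so this is the minimum enclosing circle.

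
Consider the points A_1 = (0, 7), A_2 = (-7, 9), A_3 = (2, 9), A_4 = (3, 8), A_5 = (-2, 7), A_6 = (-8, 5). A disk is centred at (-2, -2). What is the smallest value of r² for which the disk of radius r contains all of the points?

146

The required radius is the distance from (-2, -2) to the farthest point.
Squared distances: 85, 146, 137, 125, 81, 85.
Maximum is 146, attained at A_2.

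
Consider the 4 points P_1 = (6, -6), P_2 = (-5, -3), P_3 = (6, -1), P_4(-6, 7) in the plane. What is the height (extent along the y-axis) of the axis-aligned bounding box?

max y = 7, min y = -6, so height = 13.

13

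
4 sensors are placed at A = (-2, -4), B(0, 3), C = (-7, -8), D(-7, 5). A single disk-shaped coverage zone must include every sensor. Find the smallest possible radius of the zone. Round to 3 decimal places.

By Welzl's lemma the MEC is supported by two points (diametrically opposite) or three points (on a circumcircle).
The minimum enclosing circle is determined by three boundary points: B, C, D.
Their circumcentre is (-71/14, -1.5) with r² = 4505/98.
The farthest remaining point A is at distance² 1537/98 ≤ 4505/98.
r = √(4505/98) ≈ 6.780.

6.780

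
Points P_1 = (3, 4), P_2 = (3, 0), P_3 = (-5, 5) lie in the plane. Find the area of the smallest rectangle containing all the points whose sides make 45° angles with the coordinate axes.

In coordinates u = x + y, v = x − y the rectangle is axis-aligned; the map (x,y)→(u,v) scales areas by 2.
u-values: 7, 3, 0; range = 7 − 0 = 7.
v-values: -1, 3, -10; range = 3 − (-10) = 13.
Area = (7 × 13) / 2 = 45.5.

45.5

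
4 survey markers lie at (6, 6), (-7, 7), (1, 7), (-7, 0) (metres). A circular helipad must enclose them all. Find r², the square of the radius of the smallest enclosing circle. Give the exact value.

A smallest enclosing disk is always determined by at most three of the input points on its boundary.
The minimum enclosing circle is determined by three boundary points: (6, 6), (-7, 7), (-7, 0).
Their circumcentre is (-19/26, 3.5) with r² = 17425/338.
The farthest remaining point (1, 7) is at distance² 5153/338 ≤ 17425/338.

17425/338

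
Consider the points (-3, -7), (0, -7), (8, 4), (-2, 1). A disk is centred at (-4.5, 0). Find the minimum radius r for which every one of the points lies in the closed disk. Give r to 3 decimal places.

The required radius is the distance from (-4.5, 0) to the farthest point.
Squared distances: 51.25, 69.25, 172.25, 7.25.
Maximum is 172.25, attained at (8, 4).
r = √(172.25) ≈ 13.124.

13.124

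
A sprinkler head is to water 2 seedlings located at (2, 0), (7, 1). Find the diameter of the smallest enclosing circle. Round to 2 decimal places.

The smallest circle enclosing two points has them as diameter endpoints.
Centre = midpoint = (4.5, 0.5); r² = |(2, 0)−(7, 1)|²/4 = 26/4 = 6.5.
Diameter = 2r = 2√(6.5) ≈ 5.10.

5.10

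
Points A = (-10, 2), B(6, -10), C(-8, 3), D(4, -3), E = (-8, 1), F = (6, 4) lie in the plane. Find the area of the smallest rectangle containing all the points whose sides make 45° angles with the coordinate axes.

252

In coordinates u = x + y, v = x − y the rectangle is axis-aligned; the map (x,y)→(u,v) scales areas by 2.
u-values: -8, -4, -5, 1, -7, 10; range = 10 − (-8) = 18.
v-values: -12, 16, -11, 7, -9, 2; range = 16 − (-12) = 28.
Area = (18 × 28) / 2 = 252.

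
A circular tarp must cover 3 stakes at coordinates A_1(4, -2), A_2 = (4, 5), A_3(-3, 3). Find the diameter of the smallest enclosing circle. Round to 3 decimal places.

Side lengths²: A_1A_2² = 49, A_1A_3² = 74, A_2A_3² = 53.
Since A_1A_3² = 74 < 53 + 49 = 102, the triangle is acute, so the smallest enclosing circle is the circumcircle.
Circumcentre = (17/14, 1.5), r² = 1961/98.
Diameter = 2r = 2√(1961/98) ≈ 8.947.

8.947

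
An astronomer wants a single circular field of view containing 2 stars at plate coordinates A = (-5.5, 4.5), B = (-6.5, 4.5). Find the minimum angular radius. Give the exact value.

0.5

The smallest circle enclosing two points has them as diameter endpoints.
Centre = midpoint = (-6, 4.5); r² = |AB|²/4 = 1/4 = 0.25.
r = √(0.25) = 0.5.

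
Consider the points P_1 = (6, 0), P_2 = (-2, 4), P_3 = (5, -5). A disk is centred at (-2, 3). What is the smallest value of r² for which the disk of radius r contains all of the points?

113

The required radius is the distance from (-2, 3) to the farthest point.
Squared distances: 73, 1, 113.
Maximum is 113, attained at P_3.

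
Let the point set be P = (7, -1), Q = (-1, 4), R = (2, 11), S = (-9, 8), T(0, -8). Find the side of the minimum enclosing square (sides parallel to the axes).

19

The bounding box has width 16 and height 19.
An axis-aligned square enclosing the set must have side ≥ max(width, height).
So the minimum side is max(16, 19) = 19.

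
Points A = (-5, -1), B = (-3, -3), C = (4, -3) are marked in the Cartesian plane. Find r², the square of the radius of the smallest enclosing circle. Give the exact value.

21.25

Side lengths²: AB² = 8, AC² = 85, BC² = 49.
Since AC² = 85 ≥ 49 + 8 = 57, the angle opposite AC is not acute, so the smallest enclosing circle has AC as diameter.
Centre = midpoint of AC = (-0.5, -2), r² = 85/4 = 21.25.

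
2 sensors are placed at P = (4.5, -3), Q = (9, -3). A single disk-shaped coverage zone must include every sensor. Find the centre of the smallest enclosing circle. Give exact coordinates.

(6.75, -3)

The smallest circle enclosing two points has them as diameter endpoints.
Centre = midpoint = (6.75, -3); r² = |PQ|²/4 = 20.25/4 = 5.0625.
Centre = (6.75, -3).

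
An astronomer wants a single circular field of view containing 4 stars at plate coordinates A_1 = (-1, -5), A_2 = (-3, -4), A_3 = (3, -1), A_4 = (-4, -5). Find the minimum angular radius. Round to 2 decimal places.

4.03

By Welzl's lemma the MEC is supported by two points (diametrically opposite) or three points (on a circumcircle).
The farthest pair is A_3–A_4 with squared distance 65. The circle on this segment as diameter has centre (-0.5, -3) and r² = 65/4 = 16.25.
Check A_1: distance² to centre = 4.25 ≤ 16.25, so it lies inside.
All remaining points lie in this disk, and no smaller disk contains both endpoints, so this is the minimum enclosing circle.
r = √(16.25) ≈ 4.03.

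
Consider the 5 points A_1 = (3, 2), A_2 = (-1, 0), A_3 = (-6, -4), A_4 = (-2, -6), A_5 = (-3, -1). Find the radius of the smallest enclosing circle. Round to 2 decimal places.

5.41

By Welzl's lemma the MEC is supported by two points (diametrically opposite) or three points (on a circumcircle).
The farthest pair is A_1–A_3 with squared distance 117. The circle on this segment as diameter has centre (-1.5, -1) and r² = 117/4 = 29.25.
Check A_2: distance² to centre = 1.25 ≤ 29.25, so it lies inside.
All remaining points lie in this disk, and no smaller disk contains both endpoints, so this is the minimum enclosing circle.
r = √(29.25) ≈ 5.41.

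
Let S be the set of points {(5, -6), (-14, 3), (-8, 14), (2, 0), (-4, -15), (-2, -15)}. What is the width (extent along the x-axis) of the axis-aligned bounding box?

max x = 5, min x = -14, so width = 19.

19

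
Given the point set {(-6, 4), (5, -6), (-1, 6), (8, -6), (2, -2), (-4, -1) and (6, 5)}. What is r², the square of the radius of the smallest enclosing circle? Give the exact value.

74

A smallest enclosing disk is always determined by at most three of the input points on its boundary.
The farthest pair is (-6, 4)–(8, -6) with squared distance 296. The circle on this segment as diameter has centre (1, -1) and r² = 296/4 = 74.
Check (5, -6): distance² to centre = 41 ≤ 74, so it lies inside.
All remaining points lie in this disk, and no smaller disk contains both endpoints, so this is the minimum enclosing circle.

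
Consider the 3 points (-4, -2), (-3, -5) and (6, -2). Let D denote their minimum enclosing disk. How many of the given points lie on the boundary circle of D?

Call the three points A, B, C in the order given.
Side lengths²: AB² = 10, AC² = 100, BC² = 90.
Since AC² = 100 ≥ 90 + 10 = 100, the angle opposite AC is not acute, so the smallest enclosing circle has AC as diameter.
Centre = midpoint of AC = (1, -2), r² = 100/4 = 25.
The points at distance exactly r from the centre are (-4, -2), (-3, -5), (6, -2) — 3 points.

3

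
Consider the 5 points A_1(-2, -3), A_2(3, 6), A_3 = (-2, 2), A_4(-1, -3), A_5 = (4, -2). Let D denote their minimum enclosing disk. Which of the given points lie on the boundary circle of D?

The farthest pair is A_1–A_2 with squared distance 106. The circle on this segment as diameter has centre (0.5, 1.5) and r² = 106/4 = 26.5.
Check A_3: distance² to centre = 6.5 ≤ 26.5, so it lies inside.
All remaining points lie in this disk, and no smaller disk contains both endpoints, so this is the minimum enclosing circle.
The points at distance exactly r from the centre are A_1, A_2 — 2 points.

A_1, A_2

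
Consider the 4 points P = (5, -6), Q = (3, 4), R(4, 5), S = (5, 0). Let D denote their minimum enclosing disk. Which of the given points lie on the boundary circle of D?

By Welzl's lemma the MEC is supported by two points (diametrically opposite) or three points (on a circumcircle).
The farthest pair is P–R with squared distance 122. The circle on this segment as diameter has centre (4.5, -0.5) and r² = 122/4 = 30.5.
Check Q: distance² to centre = 22.5 ≤ 30.5, so it lies inside.
All remaining points lie in this disk, and no smaller disk contains both endpoints, so this is the minimum enclosing circle.
The points at distance exactly r from the centre are P, R — 2 points.

P, R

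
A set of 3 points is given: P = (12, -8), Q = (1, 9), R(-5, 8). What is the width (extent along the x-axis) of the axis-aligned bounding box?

max x = 12, min x = -5, so width = 17.

17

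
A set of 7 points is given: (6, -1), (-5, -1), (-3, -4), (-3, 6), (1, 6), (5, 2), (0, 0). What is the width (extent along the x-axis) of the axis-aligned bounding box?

max x = 6, min x = -5, so width = 11.

11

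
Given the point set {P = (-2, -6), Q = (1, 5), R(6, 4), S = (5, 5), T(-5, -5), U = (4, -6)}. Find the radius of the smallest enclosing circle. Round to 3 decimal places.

The farthest pair is R–T with squared distance 202. The circle on this segment as diameter has centre (0.5, -0.5) and r² = 202/4 = 50.5.
Check P: distance² to centre = 36.5 ≤ 50.5, so it lies inside.
All remaining points lie in this disk, and no smaller disk contains both endpoints, so this is the minimum enclosing circle.
r = √(50.5) ≈ 7.106.

7.106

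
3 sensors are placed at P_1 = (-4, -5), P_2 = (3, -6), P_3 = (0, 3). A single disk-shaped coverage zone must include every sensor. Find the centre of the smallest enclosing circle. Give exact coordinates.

(0, -2)

Side lengths²: P_1P_2² = 50, P_1P_3² = 80, P_2P_3² = 90.
Since P_2P_3² = 90 < 80 + 50 = 130, the triangle is acute, so the smallest enclosing circle is the circumcircle.
Circumcentre = (0, -2), r² = 25.
Centre = (0, -2).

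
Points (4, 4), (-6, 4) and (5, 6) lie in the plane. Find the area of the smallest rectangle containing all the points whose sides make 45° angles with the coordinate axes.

In coordinates u = x + y, v = x − y the rectangle is axis-aligned; the map (x,y)→(u,v) scales areas by 2.
u-values: 8, -2, 11; range = 11 − (-2) = 13.
v-values: 0, -10, -1; range = 0 − (-10) = 10.
Area = (13 × 10) / 2 = 65.

65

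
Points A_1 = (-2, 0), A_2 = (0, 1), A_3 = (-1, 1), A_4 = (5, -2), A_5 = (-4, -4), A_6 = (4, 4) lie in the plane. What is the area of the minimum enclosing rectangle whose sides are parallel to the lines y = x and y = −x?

In coordinates u = x + y, v = x − y the rectangle is axis-aligned; the map (x,y)→(u,v) scales areas by 2.
u-values: -2, 1, 0, 3, -8, 8; range = 8 − (-8) = 16.
v-values: -2, -1, -2, 7, 0, 0; range = 7 − (-2) = 9.
Area = (16 × 9) / 2 = 72.

72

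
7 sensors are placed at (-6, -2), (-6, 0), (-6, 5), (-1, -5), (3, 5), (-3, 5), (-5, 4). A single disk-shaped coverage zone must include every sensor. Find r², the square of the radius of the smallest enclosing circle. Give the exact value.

The minimum enclosing circle is determined by three boundary points: (-6, 5), (-1, -5), (3, 5).
Their circumcentre is (-1.5, 1) with r² = 36.25.
The farthest remaining point (-6, -2) is at distance² 29.25 ≤ 36.25.

36.25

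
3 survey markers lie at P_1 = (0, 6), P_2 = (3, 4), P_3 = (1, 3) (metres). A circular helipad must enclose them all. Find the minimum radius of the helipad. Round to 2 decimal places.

Side lengths²: P_1P_2² = 13, P_1P_3² = 10, P_2P_3² = 5.
Since P_1P_2² = 13 < 10 + 5 = 15, the triangle is acute, so the smallest enclosing circle is the circumcircle.
Circumcentre = (19/14, 67/14), r² = 325/98.
r = √(325/98) ≈ 1.82.

1.82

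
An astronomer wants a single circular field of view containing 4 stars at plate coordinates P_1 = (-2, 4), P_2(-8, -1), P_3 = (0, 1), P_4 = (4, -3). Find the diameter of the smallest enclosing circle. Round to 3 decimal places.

12.166

The farthest pair is P_2–P_4 with squared distance 148. The circle on this segment as diameter has centre (-2, -2) and r² = 148/4 = 37.
Check P_1: distance² to centre = 36 ≤ 37, so it lies inside.
All remaining points lie in this disk, and no smaller disk contains both endpoints, so this is the minimum enclosing circle.
Diameter = 2r = 2√37 ≈ 12.166.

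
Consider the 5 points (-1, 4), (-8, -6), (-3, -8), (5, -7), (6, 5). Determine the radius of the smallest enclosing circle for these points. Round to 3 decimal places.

8.902

By Welzl's lemma the MEC is supported by two points (diametrically opposite) or three points (on a circumcircle).
The farthest pair is (-8, -6)–(6, 5) with squared distance 317. The circle on this segment as diameter has centre (-1, -0.5) and r² = 317/4 = 79.25.
Check (-1, 4): distance² to centre = 20.25 ≤ 79.25, so it lies inside.
All remaining points lie in this disk, and no smaller disk contains both endpoints, so this is the minimum enclosing circle.
r = √(79.25) ≈ 8.902.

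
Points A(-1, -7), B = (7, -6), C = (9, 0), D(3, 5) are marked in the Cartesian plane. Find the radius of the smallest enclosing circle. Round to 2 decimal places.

6.55

The minimum enclosing circle of a finite set is fixed by two of the points (as a diameter) or three (as a circumcircle).
The minimum enclosing circle is determined by three boundary points: A, C, D.
Their circumcentre is (121/46, -71/46) with r² = 45445/1058.
The farthest remaining point B is at distance² 41213/1058 ≤ 45445/1058.
r = √(45445/1058) ≈ 6.55.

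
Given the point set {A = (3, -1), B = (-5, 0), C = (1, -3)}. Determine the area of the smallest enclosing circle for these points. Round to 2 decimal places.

51.05

Side lengths²: AB² = 65, AC² = 8, BC² = 45.
Since AB² = 65 ≥ 45 + 8 = 53, the angle opposite AB is not acute, so the smallest enclosing circle has AB as diameter.
Centre = midpoint of AB = (-1, -0.5), r² = 65/4 = 16.25.
Area = π·r² = π·16.25 ≈ 51.05.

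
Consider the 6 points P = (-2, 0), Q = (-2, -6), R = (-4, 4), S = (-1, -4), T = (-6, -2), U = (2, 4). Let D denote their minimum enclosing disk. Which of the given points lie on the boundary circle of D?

Q, R, U

The minimum enclosing circle is determined by three boundary points: Q, R, U.
Their circumcentre is (-1, -0.6) with r² = 30.16.
The farthest remaining point T is at distance² 26.96 ≤ 30.16.
The points at distance exactly r from the centre are Q, R, U — 3 points.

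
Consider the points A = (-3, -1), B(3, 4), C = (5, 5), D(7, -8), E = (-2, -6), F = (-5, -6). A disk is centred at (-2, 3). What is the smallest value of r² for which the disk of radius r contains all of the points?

The required radius is the distance from (-2, 3) to the farthest point.
Squared distances: 17, 26, 53, 202, 81, 90.
Maximum is 202, attained at D.

202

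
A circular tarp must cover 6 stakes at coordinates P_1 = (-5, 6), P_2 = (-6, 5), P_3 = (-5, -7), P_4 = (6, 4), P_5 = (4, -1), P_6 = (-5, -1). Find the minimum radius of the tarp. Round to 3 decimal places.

7.906

The minimum enclosing circle of a finite set is fixed by two of the points (as a diameter) or three (as a circumcircle).
The minimum enclosing circle is determined by three boundary points: P_1, P_3, P_4.
Their circumcentre is (-0.5, -0.5) with r² = 62.5.
The farthest remaining point P_2 is at distance² 60.5 ≤ 62.5.
r = √(62.5) ≈ 7.906.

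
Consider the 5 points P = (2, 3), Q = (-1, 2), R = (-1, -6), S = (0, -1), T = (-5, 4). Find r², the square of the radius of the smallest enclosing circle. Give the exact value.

By Welzl's lemma the MEC is supported by two points (diametrically opposite) or three points (on a circumcircle).
The minimum enclosing circle is determined by three boundary points: P, R, T.
Their circumcentre is (-23/11, -7/11) with r² = 3625/121.
The farthest remaining point Q is at distance² 985/121 ≤ 3625/121.

3625/121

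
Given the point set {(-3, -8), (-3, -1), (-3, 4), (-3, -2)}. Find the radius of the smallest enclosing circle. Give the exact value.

By Welzl's lemma the MEC is supported by two points (diametrically opposite) or three points (on a circumcircle).
The farthest pair is (-3, -8)–(-3, 4) with squared distance 144. The circle on this segment as diameter has centre (-3, -2) and r² = 144/4 = 36.
Check (-3, -1): distance² to centre = 1 ≤ 36, so it lies inside.
All remaining points lie in this disk, and no smaller disk contains both endpoints, so this is the minimum enclosing circle.
r = √36 = 6.

6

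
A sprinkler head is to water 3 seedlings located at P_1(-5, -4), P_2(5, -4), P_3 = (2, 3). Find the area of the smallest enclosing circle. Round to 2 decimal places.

91.11

Side lengths²: P_1P_2² = 100, P_1P_3² = 98, P_2P_3² = 58.
Since P_1P_2² = 100 < 98 + 58 = 156, the triangle is acute, so the smallest enclosing circle is the circumcircle.
Circumcentre = (0, -2), r² = 29.
Area = π·r² = π·29 ≈ 91.11.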